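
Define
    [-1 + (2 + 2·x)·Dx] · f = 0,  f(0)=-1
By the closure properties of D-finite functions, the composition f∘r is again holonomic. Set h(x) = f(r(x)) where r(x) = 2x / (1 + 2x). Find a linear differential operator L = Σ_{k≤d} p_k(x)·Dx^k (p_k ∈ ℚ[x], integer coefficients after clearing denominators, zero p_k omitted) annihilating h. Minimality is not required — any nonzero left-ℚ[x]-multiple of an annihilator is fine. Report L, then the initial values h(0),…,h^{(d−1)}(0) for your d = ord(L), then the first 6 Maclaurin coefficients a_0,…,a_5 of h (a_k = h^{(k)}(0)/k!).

f: a_k = -1, -1/2, 1/8, -1/16, 5/128, -7/256, …
L₀ from L_f via x↦r, Dx↦r'^{-1}Dx.
L = -1 + (1 + 6·x + 8·x^2)·Dx  (order 1).
h: a_k = -1, -1, 5/2, -13/2, 141/8, -399/8, …
ICs: h(0) = -1.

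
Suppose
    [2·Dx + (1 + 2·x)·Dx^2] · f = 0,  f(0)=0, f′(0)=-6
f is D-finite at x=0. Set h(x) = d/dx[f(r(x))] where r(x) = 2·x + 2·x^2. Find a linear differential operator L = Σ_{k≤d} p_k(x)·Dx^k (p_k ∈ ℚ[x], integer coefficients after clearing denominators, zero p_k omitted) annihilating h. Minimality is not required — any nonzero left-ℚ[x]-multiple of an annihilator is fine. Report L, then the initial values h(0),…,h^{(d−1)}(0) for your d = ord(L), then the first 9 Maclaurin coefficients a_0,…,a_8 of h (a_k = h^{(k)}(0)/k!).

L = 2 + (1 + 2·x)·Dx  (order 1).
h: a_k = -12, 24, -48, 96, -192, 384, -768, 1536, -3072, …
ICs: h(0) = -12.

f: a_k = 0, -6, 6, -8, 12, -96/5, 32, -384/7, 96, …
Change of var in L_f (x↦r) gives L₀.
Differentiate: ansatz ord ≤ ord L₀ ⇒ L.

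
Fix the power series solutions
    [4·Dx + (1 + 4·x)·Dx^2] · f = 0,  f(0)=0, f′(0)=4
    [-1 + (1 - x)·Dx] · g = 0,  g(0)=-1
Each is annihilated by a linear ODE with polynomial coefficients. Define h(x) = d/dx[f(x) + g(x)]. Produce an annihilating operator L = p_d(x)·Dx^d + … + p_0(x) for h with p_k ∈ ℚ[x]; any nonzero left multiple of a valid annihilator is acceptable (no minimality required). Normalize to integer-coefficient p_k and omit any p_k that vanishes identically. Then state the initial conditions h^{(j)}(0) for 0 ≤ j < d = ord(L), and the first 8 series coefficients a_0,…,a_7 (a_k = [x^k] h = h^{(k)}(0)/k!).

L = (-44 - 16·x) + (13 - 56·x - 32·x^2)·Dx + (3 + 11·x - 6·x^2 - 8·x^3)·Dx^2  (order 2).
h: a_k = 3, -18, 61, -260, 1019, -4102, 16377, -65544, …
ICs: h(0) = 3, h′(0) = -18.

f: a_k = 0, 4, -8, 64/3, -64, 1024/5, -2048/3, 16384/7, …
g: a_k = -1, -1, -1, -1, -1, -1, -1, -1, …
Weyl lclm of L_f,L_g ⇒ L₀ (ord ≤ 3).
Differentiate: ansatz ord ≤ ord L₀ ⇒ L.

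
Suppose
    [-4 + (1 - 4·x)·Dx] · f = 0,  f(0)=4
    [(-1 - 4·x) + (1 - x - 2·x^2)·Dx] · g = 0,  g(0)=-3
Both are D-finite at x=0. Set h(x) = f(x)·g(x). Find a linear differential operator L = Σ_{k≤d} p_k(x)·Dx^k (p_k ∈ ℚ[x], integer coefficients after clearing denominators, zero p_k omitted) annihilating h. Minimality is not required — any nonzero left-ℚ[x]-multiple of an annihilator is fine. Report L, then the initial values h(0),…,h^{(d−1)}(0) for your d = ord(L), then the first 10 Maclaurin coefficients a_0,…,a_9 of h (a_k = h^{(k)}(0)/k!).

L = (-5 + 4·x + 24·x^2) + (1 - 5·x + 2·x^2 + 8·x^3)·Dx  (order 1).
h: a_k = -12, -60, -276, -1164, -4788, -19404, -78132, -313548, -1256244, -5029068, …
ICs: h(0) = -12.

f: a_k = 4, 16, 64, 256, 1024, 4096, 16384, 65536, 262144, 1048576, …
g: a_k = -3, -3, -9, -15, -33, -63, -129, -255, -513, -1023, …
L₀ := L_f ⊗_s L_g (sym. prod.), ord ≤ 1.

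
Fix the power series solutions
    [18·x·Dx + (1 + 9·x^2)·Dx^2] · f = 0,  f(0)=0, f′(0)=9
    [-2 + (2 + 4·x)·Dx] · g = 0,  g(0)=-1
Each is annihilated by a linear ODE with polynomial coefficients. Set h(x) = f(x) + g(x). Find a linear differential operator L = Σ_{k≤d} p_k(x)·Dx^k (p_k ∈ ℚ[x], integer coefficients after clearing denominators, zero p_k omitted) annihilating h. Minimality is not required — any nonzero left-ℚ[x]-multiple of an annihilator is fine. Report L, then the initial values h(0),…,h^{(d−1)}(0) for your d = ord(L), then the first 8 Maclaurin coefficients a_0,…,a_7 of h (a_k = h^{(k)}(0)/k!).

L = (-36 - 180·x + 972·x^2 + 972·x^3)·Dx + (-42 - 144·x + 720·x^2 + 3888·x^3 + 3402·x^4)·Dx^2 + (-2 + 32·x + 108·x^2 + 396·x^3 + 1134·x^4 + 972·x^5)·Dx^3  (order 3).
h: a_k = -1, 8, 1/2, -55/2, 5/8, 5797/40, 21/16, -105207/112, …
ICs: h(0) = -1, h′(0) = 8, h′′(0) = 1.

f: a_k = 0, 9, 0, -27, 0, 729/5, 0, -6561/7, …
g: a_k = -1, -1, 1/2, -1/2, 5/8, -7/8, 21/16, -33/16, …
f+g: L₀ = lclm(L_f,L_g), ord ≤ 2+1.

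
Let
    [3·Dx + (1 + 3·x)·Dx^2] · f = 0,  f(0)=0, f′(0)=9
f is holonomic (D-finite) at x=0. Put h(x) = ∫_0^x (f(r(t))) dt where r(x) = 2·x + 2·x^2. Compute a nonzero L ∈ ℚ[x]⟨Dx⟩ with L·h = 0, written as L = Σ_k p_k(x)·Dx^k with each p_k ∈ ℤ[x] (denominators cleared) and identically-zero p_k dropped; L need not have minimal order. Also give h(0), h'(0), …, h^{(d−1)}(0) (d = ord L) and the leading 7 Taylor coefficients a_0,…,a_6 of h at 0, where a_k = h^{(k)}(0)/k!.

f: a_k = 0, 9, -27/2, 27, -243/4, 729/5, -729/2, …
L₀ from L_f via x↦r, Dx↦r'^{-1}Dx.
h=∫h₀ ⇒ L = L₀·Dx.
L = (4 + 12·x + 12·x^2)·Dx^2 + (1 + 8·x + 18·x^2 + 12·x^3)·Dx^3  (order 3).
h: a_k = 0, 0, 9, -12, 27, -378/5, 1188/5, …
ICs: h(0) = 0, h′(0) = 0, h′′(0) = 18.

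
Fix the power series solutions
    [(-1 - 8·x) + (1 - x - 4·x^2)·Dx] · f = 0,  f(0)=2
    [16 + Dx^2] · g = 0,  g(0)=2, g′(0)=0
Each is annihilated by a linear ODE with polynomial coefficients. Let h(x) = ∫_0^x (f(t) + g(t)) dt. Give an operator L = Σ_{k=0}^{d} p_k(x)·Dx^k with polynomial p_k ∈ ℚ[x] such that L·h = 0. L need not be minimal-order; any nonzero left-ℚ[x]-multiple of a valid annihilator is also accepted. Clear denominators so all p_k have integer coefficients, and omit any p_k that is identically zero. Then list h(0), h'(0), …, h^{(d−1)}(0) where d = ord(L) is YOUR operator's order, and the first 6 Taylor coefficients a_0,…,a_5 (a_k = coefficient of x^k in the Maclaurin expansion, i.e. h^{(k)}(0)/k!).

L = (560 + 4608·x + 1664·x^2 + 6144·x^3 + 10240·x^4 + 16384·x^5)·Dx + (-208 + 272·x + 896·x^2 - 1408·x^3 - 1536·x^4 + 6144·x^5 + 8192·x^6)·Dx^2 + (35 + 288·x + 104·x^2 + 384·x^3 + 640·x^4 + 1024·x^5)·Dx^3 + (-13 + 17·x + 56·x^2 - 88·x^3 - 96·x^4 + 384·x^5 + 512·x^6)·Dx^4  (order 4).
h: a_k = 0, 4, 1, -2, 9/2, 238/15, …
ICs: h(0) = 0, h′(0) = 4, h′′(0) = 2, h′′′(0) = -12.

f: a_k = 2, 2, 10, 18, 58, 130, …
g: a_k = 2, 0, -16, 0, 64/3, 0, …
h₀=f+g: left-lcm gives L₀, ord ≤ 3.
h=∫h₀ ⇒ L = L₀·Dx.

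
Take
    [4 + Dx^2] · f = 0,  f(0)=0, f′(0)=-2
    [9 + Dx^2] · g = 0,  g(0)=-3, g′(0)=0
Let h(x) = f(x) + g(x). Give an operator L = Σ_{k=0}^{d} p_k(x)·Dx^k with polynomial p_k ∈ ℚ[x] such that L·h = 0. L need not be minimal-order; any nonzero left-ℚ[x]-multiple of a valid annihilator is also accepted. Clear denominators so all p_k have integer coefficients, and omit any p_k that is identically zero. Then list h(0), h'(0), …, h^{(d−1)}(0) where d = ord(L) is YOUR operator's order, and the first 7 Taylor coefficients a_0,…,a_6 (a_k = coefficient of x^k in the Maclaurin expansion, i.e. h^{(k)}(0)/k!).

f: a_k = 0, -2, 0, 4/3, 0, -4/15, 0, …
g: a_k = -3, 0, 27/2, 0, -81/8, 0, 243/80, …
h₀=f+g: left-lcm gives L₀, ord ≤ 4.
L = 36 + 13·Dx^2 + Dx^4  (order 4).
h: a_k = -3, -2, 27/2, 4/3, -81/8, -4/15, 243/80, …
ICs: h(0) = -3, h′(0) = -2, h′′(0) = 27, h′′′(0) = 8.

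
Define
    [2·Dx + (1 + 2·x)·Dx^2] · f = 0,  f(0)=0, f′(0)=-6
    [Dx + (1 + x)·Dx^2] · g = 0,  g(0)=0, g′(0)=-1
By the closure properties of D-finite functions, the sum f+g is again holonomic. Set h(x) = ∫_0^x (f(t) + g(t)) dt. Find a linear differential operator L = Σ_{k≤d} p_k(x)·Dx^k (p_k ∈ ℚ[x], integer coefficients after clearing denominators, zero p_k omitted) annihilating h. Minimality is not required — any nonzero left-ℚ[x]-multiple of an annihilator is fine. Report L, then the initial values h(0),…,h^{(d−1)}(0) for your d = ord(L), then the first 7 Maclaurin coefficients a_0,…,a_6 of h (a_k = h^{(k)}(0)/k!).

f: a_k = 0, -6, 6, -8, 12, -96/5, 32, …
g: a_k = 0, -1, 1/2, -1/3, 1/4, -1/5, 1/6, …
Sum ⇒ L₀ = lclm(L_f,L_g) in ℚ(x)⟨Dx⟩.
h=∫h₀ ⇒ L = L₀·Dx.
L = 4·Dx^2 + (6 + 8·x)·Dx^3 + (1 + 3·x + 2·x^2)·Dx^4  (order 4).
h: a_k = 0, 0, -7/2, 13/6, -25/12, 49/20, -97/30, …
ICs: h(0) = 0, h′(0) = 0, h′′(0) = -7, h′′′(0) = 13.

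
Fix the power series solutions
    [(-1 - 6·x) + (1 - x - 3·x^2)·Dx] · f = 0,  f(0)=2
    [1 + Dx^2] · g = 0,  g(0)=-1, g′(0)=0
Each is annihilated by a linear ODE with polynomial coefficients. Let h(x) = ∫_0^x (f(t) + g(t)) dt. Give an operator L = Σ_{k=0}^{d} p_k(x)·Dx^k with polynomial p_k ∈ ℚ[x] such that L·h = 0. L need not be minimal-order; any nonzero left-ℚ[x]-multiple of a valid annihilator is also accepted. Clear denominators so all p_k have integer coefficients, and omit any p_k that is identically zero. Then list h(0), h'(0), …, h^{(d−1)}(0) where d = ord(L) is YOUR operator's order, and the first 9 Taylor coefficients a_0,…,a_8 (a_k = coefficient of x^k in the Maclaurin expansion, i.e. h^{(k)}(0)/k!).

L = (43 + 292·x + 307·x^2 + 624·x^3 + 45·x^4 + 54·x^5)·Dx + (-9 - 7·x - 6·x^2 + 91·x^3 + 144·x^4 + 27·x^5 + 27·x^6)·Dx^2 + (43 + 292·x + 307·x^2 + 624·x^3 + 45·x^4 + 54·x^5)·Dx^3 + (-9 - 7·x - 6·x^2 + 91·x^3 + 144·x^4 + 27·x^5 + 27·x^6)·Dx^4  (order 4).
h: a_k = 0, 1, 1, 17/6, 7/2, 911/120, 40/3, 139681/5040, 217/4, …
ICs: h(0) = 0, h′(0) = 1, h′′(0) = 2, h′′′(0) = 17.

f: a_k = 2, 2, 8, 14, 38, 80, 194, 434, 1016, …
g: a_k = -1, 0, 1/2, 0, -1/24, 0, 1/720, 0, -1/40320, …
L₀ := lclm(L_f,L_g); ord L₀ ≤ 1+2.
h=∫₀ˣh₀: take L = L₀·Dx.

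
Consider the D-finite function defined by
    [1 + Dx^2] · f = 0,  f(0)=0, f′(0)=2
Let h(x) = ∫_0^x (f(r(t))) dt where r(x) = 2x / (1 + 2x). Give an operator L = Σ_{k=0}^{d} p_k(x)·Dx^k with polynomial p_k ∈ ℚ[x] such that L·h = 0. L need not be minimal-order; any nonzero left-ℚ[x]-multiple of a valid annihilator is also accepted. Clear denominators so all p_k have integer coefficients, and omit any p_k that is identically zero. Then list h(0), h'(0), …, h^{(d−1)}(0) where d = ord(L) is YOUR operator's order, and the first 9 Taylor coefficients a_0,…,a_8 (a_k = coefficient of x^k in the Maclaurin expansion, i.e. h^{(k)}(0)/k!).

f: a_k = 0, 2, 0, -1/3, 0, 1/60, 0, -1/2520, 0, …
h₀=f(r): pull back L_f along r ⇒ L₀.
h=∫₀ˣh₀: take L = L₀·Dx.
L = 4·Dx + (4 + 24·x + 48·x^2 + 32·x^3)·Dx^2 + (1 + 8·x + 24·x^2 + 32·x^3 + 16·x^4)·Dx^3  (order 3).
h: a_k = 0, 0, 2, -8/3, 10/3, -16/5, 4/45, 80/7, -13862/315, …
ICs: h(0) = 0, h′(0) = 0, h′′(0) = 4.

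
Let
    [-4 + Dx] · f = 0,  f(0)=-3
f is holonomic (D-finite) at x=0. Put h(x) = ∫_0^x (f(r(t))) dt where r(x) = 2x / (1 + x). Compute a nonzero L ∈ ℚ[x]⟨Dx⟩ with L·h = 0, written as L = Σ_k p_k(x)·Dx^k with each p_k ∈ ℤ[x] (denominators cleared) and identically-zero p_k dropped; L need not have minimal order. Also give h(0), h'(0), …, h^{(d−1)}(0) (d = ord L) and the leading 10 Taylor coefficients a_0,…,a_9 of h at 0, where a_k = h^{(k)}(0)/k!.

L = -8·Dx + (1 + 2·x + x^2)·Dx^2  (order 2).
h: a_k = 0, -3, -12, -24, -22, -8/5, 44/5, -184/105, -403/105, 376/105, …
ICs: h(0) = 0, h′(0) = -3.

f: a_k = -3, -12, -24, -32, -32, -128/5, -256/15, -1024/105, -512/105, -2048/945, …
f∘r: x↦r, Dx↦Dx/r' in L_f ⇒ L₀.
h=∫h₀ ⇒ L = L₀·Dx.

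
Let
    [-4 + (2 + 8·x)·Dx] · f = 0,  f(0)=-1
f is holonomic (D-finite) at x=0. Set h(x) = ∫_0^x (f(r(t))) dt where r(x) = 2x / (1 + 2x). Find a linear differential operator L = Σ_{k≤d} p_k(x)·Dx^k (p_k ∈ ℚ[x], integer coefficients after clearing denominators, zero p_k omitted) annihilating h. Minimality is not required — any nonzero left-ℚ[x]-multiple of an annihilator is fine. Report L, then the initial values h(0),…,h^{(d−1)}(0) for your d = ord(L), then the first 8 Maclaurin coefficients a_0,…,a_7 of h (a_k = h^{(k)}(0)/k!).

L = -4·Dx + (1 + 12·x + 20·x^2)·Dx^2  (order 2).
h: a_k = 0, -1, -2, 16/3, -20, 96, -544, 24064/7, …
ICs: h(0) = 0, h′(0) = -1.

f: a_k = -1, -2, 2, -4, 10, -28, 84, -264, …
L₀ from L_f via x↦r, Dx↦r'^{-1}Dx.
h=∫h₀ ⇒ L = L₀·Dx.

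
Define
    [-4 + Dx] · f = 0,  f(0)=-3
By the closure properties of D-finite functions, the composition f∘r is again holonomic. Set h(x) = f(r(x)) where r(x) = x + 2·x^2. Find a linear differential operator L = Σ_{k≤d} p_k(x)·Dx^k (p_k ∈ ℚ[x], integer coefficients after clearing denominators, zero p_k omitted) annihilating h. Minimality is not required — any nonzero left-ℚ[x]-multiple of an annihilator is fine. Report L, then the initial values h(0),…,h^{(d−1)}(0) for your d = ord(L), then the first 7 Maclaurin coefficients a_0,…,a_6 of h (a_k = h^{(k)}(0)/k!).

L = (-4 - 16·x) + Dx  (order 1).
h: a_k = -3, -12, -48, -128, -320, -3328/5, -19456/15, …
ICs: h(0) = -3.

f: a_k = -3, -12, -24, -32, -32, -128/5, -256/15, …
L₀ from L_f via x↦r, Dx↦r'^{-1}Dx.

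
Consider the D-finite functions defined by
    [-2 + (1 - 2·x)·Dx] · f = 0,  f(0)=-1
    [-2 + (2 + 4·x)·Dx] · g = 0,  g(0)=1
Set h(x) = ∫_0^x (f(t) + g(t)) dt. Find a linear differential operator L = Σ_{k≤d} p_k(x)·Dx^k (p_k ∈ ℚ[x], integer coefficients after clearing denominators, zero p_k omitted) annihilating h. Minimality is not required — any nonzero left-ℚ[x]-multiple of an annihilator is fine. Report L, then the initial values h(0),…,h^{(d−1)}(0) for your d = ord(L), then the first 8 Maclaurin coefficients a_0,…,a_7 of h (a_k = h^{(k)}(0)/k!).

f: a_k = -1, -2, -4, -8, -16, -32, -64, -128, …
g: a_k = 1, 1, -1/2, 1/2, -5/8, 7/8, -21/16, 33/16, …
h₀=f+g: left-lcm gives L₀, ord ≤ 2.
h=∫h₀ ⇒ L = L₀·Dx.
L = (-10 - 12·x)·Dx + (9 + 28·x + 36·x^2)·Dx^2 + (-1 - 6·x + 4·x^2 + 24·x^3)·Dx^3  (order 3).
h: a_k = 0, 0, -1/2, -3/2, -15/8, -133/40, -83/16, -1045/112, …
ICs: h(0) = 0, h′(0) = 0, h′′(0) = -1.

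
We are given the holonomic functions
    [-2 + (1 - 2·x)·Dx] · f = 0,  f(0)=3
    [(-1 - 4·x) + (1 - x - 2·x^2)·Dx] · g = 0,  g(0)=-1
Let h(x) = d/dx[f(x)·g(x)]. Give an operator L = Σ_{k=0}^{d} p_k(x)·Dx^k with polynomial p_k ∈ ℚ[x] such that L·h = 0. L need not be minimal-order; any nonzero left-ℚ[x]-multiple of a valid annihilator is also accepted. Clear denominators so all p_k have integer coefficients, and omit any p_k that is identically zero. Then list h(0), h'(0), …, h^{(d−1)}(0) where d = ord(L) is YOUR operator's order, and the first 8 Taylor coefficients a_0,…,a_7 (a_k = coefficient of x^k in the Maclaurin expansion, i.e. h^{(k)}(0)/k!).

f: a_k = 3, 6, 12, 24, 48, 96, 192, 384, …
g: a_k = -1, -1, -3, -5, -11, -21, -43, -85, …
Sym-product of L_f,L_g gives L₀ (≤ ord 1).
Differentiate: ansatz ord ≤ ord L₀ ⇒ L.
L = (6 + 16·x + 16·x^2) + (-1 - x + 4·x^2 + 4·x^3)·Dx  (order 1).
h: a_k = -9, -54, -207, -684, -2025, -5634, -14931, -38232, …
ICs: h(0) = -9.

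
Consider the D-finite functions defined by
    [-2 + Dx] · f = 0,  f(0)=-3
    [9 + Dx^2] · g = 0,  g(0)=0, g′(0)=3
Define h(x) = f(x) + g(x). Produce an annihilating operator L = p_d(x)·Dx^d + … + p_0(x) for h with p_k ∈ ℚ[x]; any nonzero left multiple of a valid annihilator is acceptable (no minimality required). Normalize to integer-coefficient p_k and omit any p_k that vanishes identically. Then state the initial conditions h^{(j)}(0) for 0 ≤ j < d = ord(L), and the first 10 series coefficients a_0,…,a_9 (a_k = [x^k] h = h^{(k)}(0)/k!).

f: a_k = -3, -6, -6, -4, -2, -4/5, -4/15, -8/105, -2/105, -4/945, …
g: a_k = 0, 3, 0, -9/2, 0, 81/40, 0, -243/560, 0, 243/4480, …
f+g: L₀ = lclm(L_f,L_g), ord ≤ 1+2.
L = -18 + 9·Dx - 2·Dx^2 + Dx^3  (order 3).
h: a_k = -3, -3, -6, -17/2, -2, 49/40, -4/15, -857/1680, -2/105, 6049/120960, …
ICs: h(0) = -3, h′(0) = -3, h′′(0) = -12.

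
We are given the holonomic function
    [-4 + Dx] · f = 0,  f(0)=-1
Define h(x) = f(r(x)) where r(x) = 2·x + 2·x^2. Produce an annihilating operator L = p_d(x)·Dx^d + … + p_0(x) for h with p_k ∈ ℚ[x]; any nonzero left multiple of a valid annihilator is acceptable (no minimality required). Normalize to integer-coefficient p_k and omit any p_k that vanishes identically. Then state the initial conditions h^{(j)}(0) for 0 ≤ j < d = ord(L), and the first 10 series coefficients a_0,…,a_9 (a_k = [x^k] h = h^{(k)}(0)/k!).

f: a_k = -1, -4, -8, -32/3, -32/3, -128/15, -256/45, -1024/315, -512/315, -2048/2835, …
Substitute x→r, Dx→(1/r')Dx; clear ⇒ L₀.
L = (-8 - 16·x) + Dx  (order 1).
h: a_k = -1, -8, -40, -448/3, -1376/3, -18176/15, -127744/45, -378880/63, -3682816/315, -59772928/2835, …
ICs: h(0) = -1.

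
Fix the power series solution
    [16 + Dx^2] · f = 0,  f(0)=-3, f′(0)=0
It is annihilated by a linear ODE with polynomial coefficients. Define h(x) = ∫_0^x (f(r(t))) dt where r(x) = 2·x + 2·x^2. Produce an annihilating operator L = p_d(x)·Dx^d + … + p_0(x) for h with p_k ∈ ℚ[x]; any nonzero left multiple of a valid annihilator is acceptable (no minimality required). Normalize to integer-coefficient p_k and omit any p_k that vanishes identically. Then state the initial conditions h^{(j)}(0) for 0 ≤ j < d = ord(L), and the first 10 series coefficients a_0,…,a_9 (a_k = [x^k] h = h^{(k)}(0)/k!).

L = (64 + 384·x + 768·x^2 + 512·x^3)·Dx - 2·Dx^2 + (1 + 2·x)·Dx^3  (order 3).
h: a_k = 0, -3, 0, 32, 48, -416/5, -1024/3, -29696/105, 2816/5, 1535488/945, …
ICs: h(0) = 0, h′(0) = -3, h′′(0) = 0.

f: a_k = -3, 0, 24, 0, -32, 0, 256/15, 0, -512/105, 0, …
L₀ from L_f via x↦r, Dx↦r'^{-1}Dx.
h=∫₀ˣh₀: take L = L₀·Dx.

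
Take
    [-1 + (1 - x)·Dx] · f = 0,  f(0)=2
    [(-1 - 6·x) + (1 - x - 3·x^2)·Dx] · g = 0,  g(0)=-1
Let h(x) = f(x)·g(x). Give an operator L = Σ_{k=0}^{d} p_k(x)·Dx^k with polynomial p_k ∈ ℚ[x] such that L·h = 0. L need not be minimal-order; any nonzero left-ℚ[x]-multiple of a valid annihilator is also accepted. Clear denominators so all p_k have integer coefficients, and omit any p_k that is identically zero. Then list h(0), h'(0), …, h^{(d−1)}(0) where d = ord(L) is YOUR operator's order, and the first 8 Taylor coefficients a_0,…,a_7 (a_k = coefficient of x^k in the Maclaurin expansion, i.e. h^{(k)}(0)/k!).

f: a_k = 2, 2, 2, 2, 2, 2, 2, 2, …
g: a_k = -1, -1, -4, -7, -19, -40, -97, -217, …
h₀=f·g: eliminate ⇒ L₀, order ≤ 1·1.
L = (-2 - 4·x + 9·x^2) + (1 - 2·x - 2·x^2 + 3·x^3)·Dx  (order 1).
h: a_k = -2, -4, -12, -26, -64, -144, -338, -772, …
ICs: h(0) = -2.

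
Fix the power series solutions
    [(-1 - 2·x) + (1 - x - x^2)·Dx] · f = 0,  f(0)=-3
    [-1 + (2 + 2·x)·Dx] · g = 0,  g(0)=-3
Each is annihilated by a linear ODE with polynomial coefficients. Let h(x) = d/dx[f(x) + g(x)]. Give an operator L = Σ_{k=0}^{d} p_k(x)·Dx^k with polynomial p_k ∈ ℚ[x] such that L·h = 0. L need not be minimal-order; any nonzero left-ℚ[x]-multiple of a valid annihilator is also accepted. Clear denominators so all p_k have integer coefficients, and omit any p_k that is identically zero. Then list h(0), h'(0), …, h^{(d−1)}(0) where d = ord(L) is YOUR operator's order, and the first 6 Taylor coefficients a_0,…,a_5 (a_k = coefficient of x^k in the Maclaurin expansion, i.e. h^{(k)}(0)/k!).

L = (-48 - 138·x - 156·x^2 - 84·x^3 - 30·x^4) + (-69 - 336·x - 615·x^2 - 576·x^3 - 321·x^4 - 90·x^5)·Dx + (18 + 42·x + 6·x^2 - 82·x^3 - 126·x^4 - 82·x^5 - 20·x^6)·Dx^2  (order 2).
h: a_k = -9/2, -45/4, -441/16, -1905/32, -30825/256, -119619/512, …
ICs: h(0) = -9/2, h′(0) = -45/4.

f: a_k = -3, -3, -6, -9, -15, -24, …
g: a_k = -3, -3/2, 3/8, -3/16, 15/128, -21/256, …
f+g: L₀ = lclm(L_f,L_g), ord ≤ 1+1.
Derive L from L₀ (diff closure).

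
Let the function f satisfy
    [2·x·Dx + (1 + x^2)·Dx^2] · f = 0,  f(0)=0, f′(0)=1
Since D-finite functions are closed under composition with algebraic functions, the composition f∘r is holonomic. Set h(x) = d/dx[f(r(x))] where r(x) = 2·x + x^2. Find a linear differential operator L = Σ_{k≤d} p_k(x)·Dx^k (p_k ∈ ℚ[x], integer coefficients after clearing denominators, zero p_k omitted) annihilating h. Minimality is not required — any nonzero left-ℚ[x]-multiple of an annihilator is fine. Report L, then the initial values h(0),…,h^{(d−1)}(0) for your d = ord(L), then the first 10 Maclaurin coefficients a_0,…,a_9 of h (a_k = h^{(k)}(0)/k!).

L = (-1 + 8·x + 16·x^2 + 12·x^3 + 3·x^4) + (1 + x + 4·x^2 + 8·x^3 + 5·x^4 + x^5)·Dx  (order 1).
h: a_k = 2, 2, -8, -16, 22, 94, -16, -448, -334, 1762, …
ICs: h(0) = 2.

f: a_k = 0, 1, 0, -1/3, 0, 1/5, 0, -1/7, 0, 1/9, …
Change of var in L_f (x↦r) gives L₀.
Differentiate: ansatz ord ≤ ord L₀ ⇒ L.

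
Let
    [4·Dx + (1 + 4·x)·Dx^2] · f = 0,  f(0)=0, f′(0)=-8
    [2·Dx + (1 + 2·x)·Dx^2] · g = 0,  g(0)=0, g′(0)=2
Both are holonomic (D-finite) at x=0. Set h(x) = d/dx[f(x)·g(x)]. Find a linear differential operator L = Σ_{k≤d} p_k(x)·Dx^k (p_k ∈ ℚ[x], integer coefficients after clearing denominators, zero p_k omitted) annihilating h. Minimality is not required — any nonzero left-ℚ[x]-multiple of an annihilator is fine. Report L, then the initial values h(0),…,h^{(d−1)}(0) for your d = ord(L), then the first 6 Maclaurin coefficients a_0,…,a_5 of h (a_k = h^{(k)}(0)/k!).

L = (160 + 768·x + 1024·x^2) + (264 + 2144·x + 5760·x^2 + 5120·x^3)·Dx + (64 + 720·x + 2976·x^2 + 5376·x^3 + 3584·x^4)·Dx^2 + (3 + 44·x + 252·x^2 + 704·x^3 + 960·x^4 + 512·x^5)·Dx^3  (order 3).
h: a_k = 0, -32, 144, -1664/3, 2080, -117376/15, …
ICs: h(0) = 0, h′(0) = -32, h′′(0) = 288.

f: a_k = 0, -8, 16, -128/3, 128, -2048/5, …
g: a_k = 0, 2, -2, 8/3, -4, 32/5, …
L₀ := L_f ⊗_s L_g (sym. prod.), ord ≤ 4.
Derive L from L₀ (diff closure).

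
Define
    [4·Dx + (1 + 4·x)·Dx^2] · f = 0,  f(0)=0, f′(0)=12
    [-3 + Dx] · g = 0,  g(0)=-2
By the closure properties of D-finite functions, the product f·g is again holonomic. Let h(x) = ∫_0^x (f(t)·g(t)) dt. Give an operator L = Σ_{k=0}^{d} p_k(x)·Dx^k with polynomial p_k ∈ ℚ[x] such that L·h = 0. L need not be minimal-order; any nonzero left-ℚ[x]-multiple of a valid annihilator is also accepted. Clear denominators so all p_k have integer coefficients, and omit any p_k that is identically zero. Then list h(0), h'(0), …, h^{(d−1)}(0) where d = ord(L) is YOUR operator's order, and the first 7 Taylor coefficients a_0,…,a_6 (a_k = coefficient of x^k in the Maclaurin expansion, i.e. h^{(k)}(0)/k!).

L = (-3 + 36·x)·Dx + (-2 - 24·x)·Dx^2 + (1 + 4·x)·Dx^3  (order 3).
h: a_k = 0, 0, -12, -8, -23, 108/5, -863/10, …
ICs: h(0) = 0, h′(0) = 0, h′′(0) = -24.

f: a_k = 0, 12, -24, 64, -192, 3072/5, -2048, …
g: a_k = -2, -6, -9, -9, -27/4, -81/20, -81/40, …
Sym-product of L_f,L_g gives L₀ (≤ ord 2).
Integrate: L := L₀·Dx.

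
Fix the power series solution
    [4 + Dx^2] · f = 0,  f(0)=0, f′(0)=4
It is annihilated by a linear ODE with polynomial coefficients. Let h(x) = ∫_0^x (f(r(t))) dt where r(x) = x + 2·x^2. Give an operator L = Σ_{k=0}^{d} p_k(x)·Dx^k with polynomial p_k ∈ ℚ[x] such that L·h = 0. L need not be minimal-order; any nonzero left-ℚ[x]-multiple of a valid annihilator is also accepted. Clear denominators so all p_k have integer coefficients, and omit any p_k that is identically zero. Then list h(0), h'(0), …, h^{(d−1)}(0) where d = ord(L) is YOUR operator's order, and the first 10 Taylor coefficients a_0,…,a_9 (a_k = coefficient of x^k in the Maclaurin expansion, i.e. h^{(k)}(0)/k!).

f: a_k = 0, 4, 0, -8/3, 0, 8/15, 0, -16/315, 0, 8/2835, …
L₀ from L_f via x↦r, Dx↦r'^{-1}Dx.
Integrate: L := L₀·Dx.
L = (4 + 48·x + 192·x^2 + 256·x^3)·Dx - 4·Dx^2 + (1 + 4·x)·Dx^3  (order 3).
h: a_k = 0, 0, 2, 8/3, -2/3, -16/5, -236/45, -16/7, 838/315, 1888/405, …
ICs: h(0) = 0, h′(0) = 0, h′′(0) = 4.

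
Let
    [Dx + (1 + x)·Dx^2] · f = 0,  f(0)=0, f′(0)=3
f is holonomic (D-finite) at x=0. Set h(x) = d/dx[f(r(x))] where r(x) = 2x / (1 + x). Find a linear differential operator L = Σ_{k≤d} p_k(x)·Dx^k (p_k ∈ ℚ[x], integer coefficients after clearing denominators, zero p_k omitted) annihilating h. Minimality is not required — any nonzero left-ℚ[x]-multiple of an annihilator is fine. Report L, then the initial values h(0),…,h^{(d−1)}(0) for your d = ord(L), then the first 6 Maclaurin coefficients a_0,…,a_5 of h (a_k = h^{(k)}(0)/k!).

L = (4 + 6·x) + (1 + 4·x + 3·x^2)·Dx  (order 1).
h: a_k = 6, -24, 78, -240, 726, -2184, …
ICs: h(0) = 6.

f: a_k = 0, 3, -3/2, 1, -3/4, 3/5, …
h₀=f(r): pull back L_f along r ⇒ L₀.
Derive L from L₀ (diff closure).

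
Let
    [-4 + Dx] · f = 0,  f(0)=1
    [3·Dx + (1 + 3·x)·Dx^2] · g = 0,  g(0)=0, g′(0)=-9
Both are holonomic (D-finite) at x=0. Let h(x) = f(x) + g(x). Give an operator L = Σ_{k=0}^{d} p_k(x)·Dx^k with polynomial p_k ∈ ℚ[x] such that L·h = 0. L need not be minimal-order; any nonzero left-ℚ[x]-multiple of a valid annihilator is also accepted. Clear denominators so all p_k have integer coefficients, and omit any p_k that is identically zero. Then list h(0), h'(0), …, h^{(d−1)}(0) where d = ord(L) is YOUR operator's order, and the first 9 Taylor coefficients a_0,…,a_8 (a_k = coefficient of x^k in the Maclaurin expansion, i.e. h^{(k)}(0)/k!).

L = (-120 - 144·x)·Dx + (2 - 96·x - 144·x^2)·Dx^2 + (7 + 33·x + 36·x^2)·Dx^3  (order 3).
h: a_k = 1, -5, 43/2, -49/3, 857/12, -2059/15, 33317/90, -294221/315, 6204241/2520, …
ICs: h(0) = 1, h′(0) = -5, h′′(0) = 43.

f: a_k = 1, 4, 8, 32/3, 32/3, 128/15, 256/45, 1024/315, 512/315, …
g: a_k = 0, -9, 27/2, -27, 243/4, -729/5, 729/2, -6561/7, 19683/8, …
Sum ⇒ L₀ = lclm(L_f,L_g) in ℚ(x)⟨Dx⟩.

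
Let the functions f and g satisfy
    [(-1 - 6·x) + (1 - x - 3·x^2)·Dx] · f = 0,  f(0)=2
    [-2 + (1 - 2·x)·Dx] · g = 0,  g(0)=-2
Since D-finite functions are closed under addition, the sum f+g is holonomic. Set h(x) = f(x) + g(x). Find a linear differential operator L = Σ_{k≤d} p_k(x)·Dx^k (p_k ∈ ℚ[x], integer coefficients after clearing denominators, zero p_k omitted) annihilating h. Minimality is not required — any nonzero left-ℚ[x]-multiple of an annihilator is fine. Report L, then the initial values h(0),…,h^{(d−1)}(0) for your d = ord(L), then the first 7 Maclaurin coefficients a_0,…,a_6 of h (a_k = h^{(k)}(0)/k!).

L = (8 - 36·x + 108·x^2 - 72·x^3) + (-2·x - 54·x^2 + 192·x^3 - 144·x^4)·Dx + (-1 + 9·x - 23·x^2 + 6·x^3 + 42·x^4 - 36·x^5)·Dx^2  (order 2).
h: a_k = 0, -2, 0, -2, 6, 16, 66, …
ICs: h(0) = 0, h′(0) = -2.

f: a_k = 2, 2, 8, 14, 38, 80, 194, …
g: a_k = -2, -4, -8, -16, -32, -64, -128, …
f+g: L₀ = lclm(L_f,L_g), ord ≤ 1+1.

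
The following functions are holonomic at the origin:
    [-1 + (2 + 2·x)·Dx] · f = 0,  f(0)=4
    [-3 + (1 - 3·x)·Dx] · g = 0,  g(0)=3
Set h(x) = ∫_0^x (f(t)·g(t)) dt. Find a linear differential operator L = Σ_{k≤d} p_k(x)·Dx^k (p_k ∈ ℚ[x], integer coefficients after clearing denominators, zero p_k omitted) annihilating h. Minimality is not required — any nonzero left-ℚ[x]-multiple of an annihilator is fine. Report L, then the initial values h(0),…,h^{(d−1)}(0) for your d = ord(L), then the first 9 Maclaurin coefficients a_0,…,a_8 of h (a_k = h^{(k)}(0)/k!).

f: a_k = 4, 2, -1/2, 1/4, -5/32, 7/64, -21/256, 33/512, -429/8192, …
g: a_k = 3, 9, 27, 81, 243, 729, 2187, 6561, 19683, …
f·g: L₀ = L_f ⊗_s L_g, ord ≤ 1·1.
h=∫₀ˣh₀: take L = L₀·Dx.
L = (7 + 3·x)·Dx + (-2 + 4·x + 6·x^2)·Dx^2  (order 2).
h: a_k = 0, 12, 21, 83/2, 1497/16, 35913/160, 71833/128, 2585925/1792, 15515649/4096, …
ICs: h(0) = 0, h′(0) = 12.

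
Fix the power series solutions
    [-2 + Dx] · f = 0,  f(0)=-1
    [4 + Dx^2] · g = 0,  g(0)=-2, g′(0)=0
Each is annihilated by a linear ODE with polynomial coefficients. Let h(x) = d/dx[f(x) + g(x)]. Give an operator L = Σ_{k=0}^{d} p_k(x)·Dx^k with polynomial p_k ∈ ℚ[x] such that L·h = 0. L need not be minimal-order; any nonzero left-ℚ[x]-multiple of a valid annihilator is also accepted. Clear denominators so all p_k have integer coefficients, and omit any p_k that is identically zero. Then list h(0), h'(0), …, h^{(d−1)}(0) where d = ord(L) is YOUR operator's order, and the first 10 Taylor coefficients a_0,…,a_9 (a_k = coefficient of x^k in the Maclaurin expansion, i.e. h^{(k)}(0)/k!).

L = 8 - 4·Dx + 2·Dx^2 - Dx^3  (order 3).
h: a_k = -2, 4, -4, -8, -4/3, 8/15, -8/45, -16/105, -4/315, 8/2835, …
ICs: h(0) = -2, h′(0) = 4, h′′(0) = -8.

f: a_k = -1, -2, -2, -4/3, -2/3, -4/15, -4/45, -8/315, -2/315, -4/2835, …
g: a_k = -2, 0, 4, 0, -4/3, 0, 8/45, 0, -4/315, 0, …
Sum ⇒ L₀ = lclm(L_f,L_g) in ℚ(x)⟨Dx⟩.
Differentiate: ansatz ord ≤ ord L₀ ⇒ L.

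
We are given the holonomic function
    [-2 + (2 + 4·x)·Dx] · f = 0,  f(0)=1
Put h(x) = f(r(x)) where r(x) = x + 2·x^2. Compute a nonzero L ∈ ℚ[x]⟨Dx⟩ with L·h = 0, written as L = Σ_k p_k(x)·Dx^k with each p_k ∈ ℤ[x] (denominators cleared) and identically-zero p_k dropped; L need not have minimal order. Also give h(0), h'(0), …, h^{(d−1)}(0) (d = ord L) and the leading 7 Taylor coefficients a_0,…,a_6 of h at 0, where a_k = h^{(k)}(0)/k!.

L = (-1 - 4·x) + (1 + 2·x + 4·x^2)·Dx  (order 1).
h: a_k = 1, 1, 3/2, -3/2, 3/8, 15/8, -57/16, …
ICs: h(0) = 1.

f: a_k = 1, 1, -1/2, 1/2, -5/8, 7/8, -21/16, …
f∘r: x↦r, Dx↦Dx/r' in L_f ⇒ L₀.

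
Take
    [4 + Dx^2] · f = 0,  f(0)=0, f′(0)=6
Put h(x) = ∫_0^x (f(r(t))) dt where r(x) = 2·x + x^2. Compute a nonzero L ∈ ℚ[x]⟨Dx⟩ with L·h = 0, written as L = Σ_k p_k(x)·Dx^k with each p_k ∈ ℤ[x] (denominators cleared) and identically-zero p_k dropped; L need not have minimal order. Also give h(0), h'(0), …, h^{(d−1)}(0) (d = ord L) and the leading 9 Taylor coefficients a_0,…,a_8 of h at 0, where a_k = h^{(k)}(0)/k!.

L = (16 + 48·x + 48·x^2 + 16·x^3)·Dx - Dx^2 + (1 + x)·Dx^3  (order 3).
h: a_k = 0, 0, 6, 2, -8, -48/5, 4/15, 60/7, 712/105, …
ICs: h(0) = 0, h′(0) = 0, h′′(0) = 12.

f: a_k = 0, 6, 0, -4, 0, 4/5, 0, -8/105, 0, …
h₀=f(r): pull back L_f along r ⇒ L₀.
h=∫h₀ ⇒ L = L₀·Dx.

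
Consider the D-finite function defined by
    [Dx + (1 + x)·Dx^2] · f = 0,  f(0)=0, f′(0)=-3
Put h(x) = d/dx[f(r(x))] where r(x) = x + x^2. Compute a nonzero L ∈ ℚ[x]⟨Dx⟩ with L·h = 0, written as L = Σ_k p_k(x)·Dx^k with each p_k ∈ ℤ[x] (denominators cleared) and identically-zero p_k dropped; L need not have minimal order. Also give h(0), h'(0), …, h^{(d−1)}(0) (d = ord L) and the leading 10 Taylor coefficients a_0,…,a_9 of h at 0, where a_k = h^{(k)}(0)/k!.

f: a_k = 0, -3, 3/2, -1, 3/4, -3/5, 1/2, -3/7, 3/8, -1/3, …
L₀ from L_f via x↦r, Dx↦r'^{-1}Dx.
Differentiate: ansatz ord ≤ ord L₀ ⇒ L.
L = (-1 + 2·x + 2·x^2) + (1 + 3·x + 3·x^2 + 2·x^3)·Dx  (order 1).
h: a_k = -3, -3, 6, -3, -3, 6, -3, -3, 6, -3, …
ICs: h(0) = -3.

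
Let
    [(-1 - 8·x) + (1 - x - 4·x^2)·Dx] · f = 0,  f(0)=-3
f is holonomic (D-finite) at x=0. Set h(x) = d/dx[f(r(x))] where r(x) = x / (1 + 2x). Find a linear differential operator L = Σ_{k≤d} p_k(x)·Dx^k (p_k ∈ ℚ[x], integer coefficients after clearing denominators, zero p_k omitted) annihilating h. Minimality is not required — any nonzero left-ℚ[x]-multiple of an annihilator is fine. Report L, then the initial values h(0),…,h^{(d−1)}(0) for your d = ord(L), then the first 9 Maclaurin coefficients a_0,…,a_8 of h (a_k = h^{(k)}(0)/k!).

L = (6 + 12·x + 72·x^2 + 80·x^3) + (-1 - 15·x - 54·x^2 - 36·x^3 + 40·x^4)·Dx  (order 1).
h: a_k = -3, -18, 63, -324, 1425, -6102, 25347, -103176, 413397, …
ICs: h(0) = -3.

f: a_k = -3, -3, -15, -27, -87, -195, -543, -1323, -3495, …
L₀ from L_f via x↦r, Dx↦r'^{-1}Dx.
h=h₀': d/dx-closure on L₀ ⇒ L.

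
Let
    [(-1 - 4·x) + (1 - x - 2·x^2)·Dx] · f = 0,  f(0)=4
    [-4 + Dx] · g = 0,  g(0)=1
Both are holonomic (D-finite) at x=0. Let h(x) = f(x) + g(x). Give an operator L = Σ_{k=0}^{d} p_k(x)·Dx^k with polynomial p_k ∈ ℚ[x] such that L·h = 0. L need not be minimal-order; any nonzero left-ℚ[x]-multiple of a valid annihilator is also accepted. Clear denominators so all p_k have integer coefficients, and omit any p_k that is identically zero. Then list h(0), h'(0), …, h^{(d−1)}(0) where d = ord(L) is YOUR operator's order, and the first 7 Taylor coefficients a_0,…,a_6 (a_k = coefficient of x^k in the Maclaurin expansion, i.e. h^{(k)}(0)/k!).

f: a_k = 4, 4, 12, 20, 44, 84, 172, …
g: a_k = 1, 4, 8, 32/3, 32/3, 128/15, 256/45, …
f+g: L₀ = lclm(L_f,L_g), ord ≤ 1+1.
L = (-8 - 192·x^2 - 128·x^3) + (-10 + 44·x + 72·x^2 - 64·x^3 - 64·x^4)·Dx + (3 - 11·x - 6·x^2 + 24·x^3 + 16·x^4)·Dx^2  (order 2).
h: a_k = 5, 8, 20, 92/3, 164/3, 1388/15, 7996/45, …
ICs: h(0) = 5, h′(0) = 8.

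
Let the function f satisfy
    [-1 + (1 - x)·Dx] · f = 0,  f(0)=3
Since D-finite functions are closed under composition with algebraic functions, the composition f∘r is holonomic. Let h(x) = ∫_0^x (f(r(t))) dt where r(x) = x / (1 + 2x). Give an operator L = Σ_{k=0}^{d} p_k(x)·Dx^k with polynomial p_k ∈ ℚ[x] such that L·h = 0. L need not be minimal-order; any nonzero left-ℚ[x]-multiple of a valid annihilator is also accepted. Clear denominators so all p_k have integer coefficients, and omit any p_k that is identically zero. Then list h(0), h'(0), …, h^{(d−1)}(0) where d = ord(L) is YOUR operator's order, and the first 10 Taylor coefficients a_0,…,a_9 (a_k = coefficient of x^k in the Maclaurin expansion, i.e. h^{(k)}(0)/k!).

L = -Dx + (1 + 3·x + 2·x^2)·Dx^2  (order 2).
h: a_k = 0, 3, 3/2, -1, 3/4, -3/5, 1/2, -3/7, 3/8, -1/3, …
ICs: h(0) = 0, h′(0) = 3.

f: a_k = 3, 3, 3, 3, 3, 3, 3, 3, 3, 3, …
Change of var in L_f (x↦r) gives L₀.
Integrate: L := L₀·Dx.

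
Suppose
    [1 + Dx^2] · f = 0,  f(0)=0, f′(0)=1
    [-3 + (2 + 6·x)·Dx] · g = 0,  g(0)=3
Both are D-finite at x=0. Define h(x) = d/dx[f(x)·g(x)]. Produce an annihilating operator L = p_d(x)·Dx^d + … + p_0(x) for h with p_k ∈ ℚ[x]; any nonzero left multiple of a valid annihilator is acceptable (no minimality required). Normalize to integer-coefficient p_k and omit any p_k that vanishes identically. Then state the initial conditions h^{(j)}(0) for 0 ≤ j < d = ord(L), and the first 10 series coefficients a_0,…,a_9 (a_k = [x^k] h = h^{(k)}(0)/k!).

L = (133 + 2352·x + 4104·x^2 + 1728·x^3 + 1296·x^4) + (276 + 540·x - 1296·x^2 - 1296·x^3)·Dx + (124 + 840·x + 1836·x^2 + 1728·x^3 + 1296·x^4)·Dx^2  (order 2).
h: a_k = 3, 9, -93/8, 69/4, -5699/128, 73449/640, -4655323/15360, 1468555/1792, -7750542983/3440640, 12938977921/2064384, …
ICs: h(0) = 3, h′(0) = 9.

f: a_k = 0, 1, 0, -1/6, 0, 1/120, 0, -1/5040, 0, 1/362880, …
g: a_k = 3, 9/2, -27/8, 81/16, -1215/128, 5103/256, -45927/1024, 216513/2048, -8444007/32768, 42220035/65536, …
Sym-product of L_f,L_g gives L₀ (≤ ord 2).
Differentiate: ansatz ord ≤ ord L₀ ⇒ L.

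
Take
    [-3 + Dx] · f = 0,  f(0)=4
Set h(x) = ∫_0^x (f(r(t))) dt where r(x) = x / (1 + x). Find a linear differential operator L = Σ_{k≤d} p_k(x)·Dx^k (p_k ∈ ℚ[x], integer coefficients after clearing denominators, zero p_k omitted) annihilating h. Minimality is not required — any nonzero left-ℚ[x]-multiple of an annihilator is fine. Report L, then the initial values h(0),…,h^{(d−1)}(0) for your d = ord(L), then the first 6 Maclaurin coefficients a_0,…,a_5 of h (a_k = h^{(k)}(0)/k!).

L = -3·Dx + (1 + 2·x + x^2)·Dx^2  (order 2).
h: a_k = 0, 4, 6, 2, -3/2, 3/10, …
ICs: h(0) = 0, h′(0) = 4.

f: a_k = 4, 12, 18, 18, 27/2, 81/10, …
Substitute x→r, Dx→(1/r')Dx; clear ⇒ L₀.
∫: right-multiply L₀ by Dx.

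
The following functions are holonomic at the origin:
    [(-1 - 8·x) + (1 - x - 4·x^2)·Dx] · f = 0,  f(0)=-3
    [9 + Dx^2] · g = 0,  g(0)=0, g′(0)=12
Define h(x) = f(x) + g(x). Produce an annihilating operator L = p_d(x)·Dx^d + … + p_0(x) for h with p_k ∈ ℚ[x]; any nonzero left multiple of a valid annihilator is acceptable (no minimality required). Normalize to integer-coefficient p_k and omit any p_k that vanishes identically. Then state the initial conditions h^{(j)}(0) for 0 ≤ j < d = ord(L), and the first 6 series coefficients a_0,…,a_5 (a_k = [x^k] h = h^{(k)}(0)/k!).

L = (567 + 4806·x + 3321·x^2 + 9936·x^3 + 6480·x^4 + 10368·x^5) + (-171 + 117·x + 441·x^2 - 135·x^3 + 540·x^4 + 3888·x^5 + 5184·x^6)·Dx + (63 + 534·x + 369·x^2 + 1104·x^3 + 720·x^4 + 1152·x^5)·Dx^2 + (-19 + 13·x + 49·x^2 - 15·x^3 + 60·x^4 + 432·x^5 + 576·x^6)·Dx^3  (order 3).
h: a_k = -3, 9, -15, -45, -87, -1869/10, …
ICs: h(0) = -3, h′(0) = 9, h′′(0) = -30.

f: a_k = -3, -3, -15, -27, -87, -195, …
g: a_k = 0, 12, 0, -18, 0, 81/10, …
L₀ := lclm(L_f,L_g); ord L₀ ≤ 1+2.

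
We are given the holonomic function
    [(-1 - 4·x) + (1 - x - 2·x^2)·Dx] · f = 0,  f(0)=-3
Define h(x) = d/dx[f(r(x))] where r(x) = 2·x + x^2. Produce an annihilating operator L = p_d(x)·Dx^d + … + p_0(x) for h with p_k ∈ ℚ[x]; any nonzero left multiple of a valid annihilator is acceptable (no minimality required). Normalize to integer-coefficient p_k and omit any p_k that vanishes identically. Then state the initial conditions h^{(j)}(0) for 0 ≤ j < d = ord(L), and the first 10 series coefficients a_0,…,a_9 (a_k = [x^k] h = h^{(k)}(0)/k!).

f: a_k = -3, -3, -9, -15, -33, -63, -129, -255, -513, -1023, …
L₀ from L_f via x↦r, Dx↦r'^{-1}Dx.
h=h₀': d/dx-closure on L₀ ⇒ L.
L = (13 + 52·x + 186·x^2 + 160·x^3 + 40·x^4) + (-1 - 5·x + 26·x^2 + 62·x^3 + 40·x^4 + 8·x^5)·Dx  (order 1).
h: a_k = -6, -78, -468, -2868, -15810, -84618, -438984, -2232648, -11175462, -55250670, …
ICs: h(0) = -6.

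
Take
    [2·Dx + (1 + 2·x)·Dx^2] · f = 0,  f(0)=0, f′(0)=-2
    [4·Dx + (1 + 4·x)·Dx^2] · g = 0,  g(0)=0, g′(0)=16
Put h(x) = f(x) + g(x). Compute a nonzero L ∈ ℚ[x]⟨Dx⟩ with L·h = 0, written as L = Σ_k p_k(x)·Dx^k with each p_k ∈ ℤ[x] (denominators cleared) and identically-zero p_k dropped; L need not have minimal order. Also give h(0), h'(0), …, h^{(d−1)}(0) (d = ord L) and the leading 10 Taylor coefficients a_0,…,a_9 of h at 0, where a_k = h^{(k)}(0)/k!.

L = 16·Dx + (12 + 32·x)·Dx^2 + (1 + 6·x + 8·x^2)·Dx^3  (order 3).
h: a_k = 0, 14, -30, 248/3, -252, 4064/5, -2720, 9344, -32736, 1048064/9, …
ICs: h(0) = 0, h′(0) = 14, h′′(0) = -60.

f: a_k = 0, -2, 2, -8/3, 4, -32/5, 32/3, -128/7, 32, -512/9, …
g: a_k = 0, 16, -32, 256/3, -256, 4096/5, -8192/3, 65536/7, -32768, 1048576/9, …
f+g: L₀ = lclm(L_f,L_g), ord ≤ 2+2.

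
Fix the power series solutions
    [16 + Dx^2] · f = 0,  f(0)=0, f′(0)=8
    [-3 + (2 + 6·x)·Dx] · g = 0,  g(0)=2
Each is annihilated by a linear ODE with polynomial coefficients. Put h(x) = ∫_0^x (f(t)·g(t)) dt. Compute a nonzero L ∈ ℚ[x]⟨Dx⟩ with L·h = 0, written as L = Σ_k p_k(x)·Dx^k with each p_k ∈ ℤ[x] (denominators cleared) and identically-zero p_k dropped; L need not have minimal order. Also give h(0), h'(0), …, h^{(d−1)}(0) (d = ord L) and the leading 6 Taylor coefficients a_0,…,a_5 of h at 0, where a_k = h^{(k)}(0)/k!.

L = (91 + 384·x + 576·x^2)·Dx + (-12 - 36·x)·Dx^2 + (4 + 24·x + 36·x^2)·Dx^3  (order 3).
h: a_k = 0, 0, 8, 8, -91/6, -37/5, …
ICs: h(0) = 0, h′(0) = 0, h′′(0) = 16.

f: a_k = 0, 8, 0, -64/3, 0, 256/15, …
g: a_k = 2, 3, -9/4, 27/8, -405/64, 1701/128, …
Sym-product of L_f,L_g gives L₀ (≤ ord 2).
h=∫h₀ ⇒ L = L₀·Dx.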